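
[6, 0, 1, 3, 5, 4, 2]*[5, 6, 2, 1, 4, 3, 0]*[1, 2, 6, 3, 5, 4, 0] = [1, 4, 0, 2, 3, 5, 6]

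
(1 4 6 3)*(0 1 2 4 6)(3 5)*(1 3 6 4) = (0 3 2 1 4)(5 6)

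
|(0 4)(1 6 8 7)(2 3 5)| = 12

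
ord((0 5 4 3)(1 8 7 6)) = 4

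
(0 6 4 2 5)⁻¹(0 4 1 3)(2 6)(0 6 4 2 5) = (1 3 6 2)(4 5)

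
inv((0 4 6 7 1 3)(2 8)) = (0 3 1 7 6 4)(2 8)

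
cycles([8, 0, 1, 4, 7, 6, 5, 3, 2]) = (0 8 2 1)(3 4 7)(5 6)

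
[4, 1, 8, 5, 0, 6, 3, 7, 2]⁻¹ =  [4, 1, 8, 6, 0, 3, 5, 7, 2]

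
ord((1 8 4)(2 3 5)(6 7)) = 6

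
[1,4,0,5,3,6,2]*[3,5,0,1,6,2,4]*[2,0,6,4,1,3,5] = [3,5,4,6,0,1,2]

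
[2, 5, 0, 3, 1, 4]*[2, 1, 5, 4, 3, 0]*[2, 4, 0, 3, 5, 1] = [1, 2, 0, 5, 4, 3]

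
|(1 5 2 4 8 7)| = 6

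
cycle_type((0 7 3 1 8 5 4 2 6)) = 9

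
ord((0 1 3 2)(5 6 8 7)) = 4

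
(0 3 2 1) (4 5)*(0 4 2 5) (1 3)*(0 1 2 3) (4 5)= (0 2) (1 5 3 4) 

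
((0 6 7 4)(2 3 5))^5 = (0 6 7 4)(2 5 3)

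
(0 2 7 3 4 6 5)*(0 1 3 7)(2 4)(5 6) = (0 4 5 1 3 2)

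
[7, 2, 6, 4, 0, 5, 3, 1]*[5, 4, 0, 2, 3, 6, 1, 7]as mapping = [0→7, 1→0, 2→1, 3→3, 4→5, 5→6, 6→2, 7→4]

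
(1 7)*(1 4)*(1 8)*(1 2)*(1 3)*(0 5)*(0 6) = (0 5 6)(1 7 4 8 2 3)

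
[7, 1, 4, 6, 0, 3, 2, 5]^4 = [6, 1, 5, 0, 3, 4, 7, 2]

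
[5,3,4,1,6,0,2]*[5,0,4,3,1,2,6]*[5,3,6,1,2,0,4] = [6,1,3,5,4,0,2]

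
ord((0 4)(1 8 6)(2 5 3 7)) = 12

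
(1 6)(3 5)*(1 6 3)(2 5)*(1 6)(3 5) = (1 5 6)(2 3)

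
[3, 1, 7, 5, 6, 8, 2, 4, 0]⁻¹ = [8, 1, 6, 0, 7, 3, 4, 2, 5]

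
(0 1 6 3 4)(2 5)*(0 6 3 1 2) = (0 2 5)(1 3 4 6)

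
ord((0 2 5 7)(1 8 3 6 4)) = 20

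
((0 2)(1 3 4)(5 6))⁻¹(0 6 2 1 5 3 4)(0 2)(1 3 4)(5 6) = (0 3 6 4 1 2 5)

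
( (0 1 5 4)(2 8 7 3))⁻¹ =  (0 4 5 1)(2 3 7 8)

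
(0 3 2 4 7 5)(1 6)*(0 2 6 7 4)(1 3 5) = (0 5 2)(1 7)(3 6)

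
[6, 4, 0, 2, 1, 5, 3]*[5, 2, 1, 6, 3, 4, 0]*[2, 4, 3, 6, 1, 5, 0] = [2, 6, 5, 4, 3, 1, 0]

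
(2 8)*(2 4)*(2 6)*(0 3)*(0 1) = (0 3 1) (2 8 4 6) 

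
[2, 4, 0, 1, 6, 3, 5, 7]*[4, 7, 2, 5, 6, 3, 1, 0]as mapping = [0→2, 1→6, 2→4, 3→7, 4→1, 5→5, 6→3, 7→0]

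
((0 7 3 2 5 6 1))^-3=(0 5 7 6 3 1 2)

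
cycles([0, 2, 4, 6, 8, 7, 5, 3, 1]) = (1 2 4 8)(3 6 5 7)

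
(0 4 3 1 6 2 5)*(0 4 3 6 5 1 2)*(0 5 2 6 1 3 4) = (0 4 1 2 3 6 5)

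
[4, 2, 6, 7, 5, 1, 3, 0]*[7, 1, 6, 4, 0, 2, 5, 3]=[0, 6, 5, 3, 2, 1, 4, 7]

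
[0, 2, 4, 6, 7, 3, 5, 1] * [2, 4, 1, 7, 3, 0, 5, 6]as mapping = [0→2, 1→1, 2→3, 3→5, 4→6, 5→7, 6→0, 7→4]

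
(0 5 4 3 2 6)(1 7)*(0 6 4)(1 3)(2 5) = (0 2 4 1 7 3 5)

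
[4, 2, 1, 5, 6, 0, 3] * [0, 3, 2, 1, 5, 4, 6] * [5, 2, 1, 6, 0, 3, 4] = [3, 1, 6, 0, 4, 5, 2]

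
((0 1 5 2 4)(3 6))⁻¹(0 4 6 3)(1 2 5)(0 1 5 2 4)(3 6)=(0 3 6 1)(2 5 4)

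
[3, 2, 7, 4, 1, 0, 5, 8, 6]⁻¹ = [5, 4, 1, 0, 3, 6, 8, 2, 7]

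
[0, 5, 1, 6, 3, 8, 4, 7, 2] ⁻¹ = [0, 2, 8, 4, 6, 1, 3, 7, 5] 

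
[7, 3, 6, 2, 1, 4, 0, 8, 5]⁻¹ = [6, 4, 3, 1, 5, 8, 2, 0, 7]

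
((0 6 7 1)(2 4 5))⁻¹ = (0 1 7 6)(2 5 4)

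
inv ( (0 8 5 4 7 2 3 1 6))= (0 6 1 3 2 7 4 5 8)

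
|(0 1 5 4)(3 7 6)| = 12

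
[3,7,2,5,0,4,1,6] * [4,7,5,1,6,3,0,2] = [1,2,5,3,4,6,7,0]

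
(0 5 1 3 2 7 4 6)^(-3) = (0 7 1 6 2 5 4 3)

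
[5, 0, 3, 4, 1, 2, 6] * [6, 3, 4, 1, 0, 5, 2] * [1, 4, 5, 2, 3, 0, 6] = [0, 6, 4, 1, 2, 3, 5]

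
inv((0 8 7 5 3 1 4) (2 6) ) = (0 4 1 3 5 7 8) (2 6) 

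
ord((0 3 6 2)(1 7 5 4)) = 4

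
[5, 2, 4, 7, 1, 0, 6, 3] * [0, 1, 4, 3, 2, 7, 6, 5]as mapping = [0→7, 1→4, 2→2, 3→5, 4→1, 5→0, 6→6, 7→3]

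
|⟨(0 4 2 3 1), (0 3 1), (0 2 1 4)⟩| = 120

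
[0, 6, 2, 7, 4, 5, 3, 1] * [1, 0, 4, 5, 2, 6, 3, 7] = [1, 3, 4, 7, 2, 6, 5, 0]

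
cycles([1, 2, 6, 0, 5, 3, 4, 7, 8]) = (0 1 2 6 4 5 3)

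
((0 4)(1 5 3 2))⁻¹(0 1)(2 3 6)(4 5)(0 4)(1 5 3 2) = (0 3)(1 2 6)(4 5)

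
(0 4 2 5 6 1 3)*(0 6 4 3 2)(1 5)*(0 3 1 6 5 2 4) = (0 1 4 3 5)(2 6)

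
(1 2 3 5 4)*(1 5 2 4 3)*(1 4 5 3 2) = (1 5 2 4 3)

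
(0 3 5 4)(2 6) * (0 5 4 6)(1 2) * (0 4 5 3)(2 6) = (1 6)(2 4 3 5)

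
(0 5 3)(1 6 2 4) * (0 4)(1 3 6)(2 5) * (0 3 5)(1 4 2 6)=(0 6)(1 4 5)(2 3)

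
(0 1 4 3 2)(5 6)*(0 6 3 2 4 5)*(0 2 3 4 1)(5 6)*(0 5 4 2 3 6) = (0 5 2 4 6 3 1)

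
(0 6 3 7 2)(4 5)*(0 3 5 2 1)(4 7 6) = (0 4 2 3 6 5 7 1)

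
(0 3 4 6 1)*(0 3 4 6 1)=(0 4 1 3 6)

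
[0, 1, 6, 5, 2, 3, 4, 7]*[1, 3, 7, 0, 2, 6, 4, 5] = [1, 3, 4, 6, 7, 0, 2, 5]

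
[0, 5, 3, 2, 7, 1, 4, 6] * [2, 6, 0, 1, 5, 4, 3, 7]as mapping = [0→2, 1→4, 2→1, 3→0, 4→7, 5→6, 6→5, 7→3]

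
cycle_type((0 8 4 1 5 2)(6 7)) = 2.6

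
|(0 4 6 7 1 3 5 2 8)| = 9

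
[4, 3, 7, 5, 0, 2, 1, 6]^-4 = [0, 5, 6, 2, 4, 7, 3, 1]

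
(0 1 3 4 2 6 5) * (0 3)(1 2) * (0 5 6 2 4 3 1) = (0 4)(1 5)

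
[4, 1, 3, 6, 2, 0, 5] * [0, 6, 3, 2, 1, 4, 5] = [1, 6, 2, 5, 3, 0, 4]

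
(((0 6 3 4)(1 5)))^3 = (0 4 3 6)(1 5)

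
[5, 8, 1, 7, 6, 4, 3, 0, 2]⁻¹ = [7, 2, 8, 6, 5, 0, 4, 3, 1]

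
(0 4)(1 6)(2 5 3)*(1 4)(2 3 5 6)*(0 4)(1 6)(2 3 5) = (0 6)(1 3 5 2)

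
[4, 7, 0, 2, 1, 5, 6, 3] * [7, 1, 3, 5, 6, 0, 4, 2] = [6, 2, 7, 3, 1, 0, 4, 5]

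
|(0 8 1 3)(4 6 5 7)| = 4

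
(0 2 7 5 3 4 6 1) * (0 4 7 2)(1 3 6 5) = (1 4 5 6 3 7)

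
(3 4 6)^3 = ()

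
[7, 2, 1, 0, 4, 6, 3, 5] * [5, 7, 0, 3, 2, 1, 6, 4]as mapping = [0→4, 1→0, 2→7, 3→5, 4→2, 5→6, 6→3, 7→1]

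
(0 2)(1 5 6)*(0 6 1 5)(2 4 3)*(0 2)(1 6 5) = (0 4 3)(1 2 5 6)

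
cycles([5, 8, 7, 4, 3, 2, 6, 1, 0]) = (0 5 2 7 1 8) (3 4) 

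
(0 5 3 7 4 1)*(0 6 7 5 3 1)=(0 3 5 1 6 7 4)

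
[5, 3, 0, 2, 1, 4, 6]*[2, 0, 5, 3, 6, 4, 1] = [4, 3, 2, 5, 0, 6, 1]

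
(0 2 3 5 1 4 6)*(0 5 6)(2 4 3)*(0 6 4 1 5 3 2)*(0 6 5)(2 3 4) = (0 1 3 2 6 4 5)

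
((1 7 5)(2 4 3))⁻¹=(1 5 7)(2 3 4)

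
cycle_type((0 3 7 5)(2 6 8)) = 3.4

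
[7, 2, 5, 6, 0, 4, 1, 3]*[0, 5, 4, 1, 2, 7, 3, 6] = [6, 4, 7, 3, 0, 2, 5, 1]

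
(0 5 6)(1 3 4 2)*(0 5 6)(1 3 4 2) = (0 6 5)(1 4)(2 3)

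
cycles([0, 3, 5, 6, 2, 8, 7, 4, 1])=(1 3 6 7 4 2 5 8)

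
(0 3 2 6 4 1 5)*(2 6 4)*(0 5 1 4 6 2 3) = (2 6 3)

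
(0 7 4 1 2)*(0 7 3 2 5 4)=(0 3 2 7)(1 5 4)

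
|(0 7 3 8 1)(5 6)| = 10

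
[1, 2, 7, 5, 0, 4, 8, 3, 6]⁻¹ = [4, 0, 1, 7, 5, 3, 8, 2, 6]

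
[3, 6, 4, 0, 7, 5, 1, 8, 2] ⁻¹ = [3, 6, 8, 0, 2, 5, 1, 4, 7] 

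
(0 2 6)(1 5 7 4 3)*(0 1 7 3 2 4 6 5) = (0 4 2 5 3 7 6 1)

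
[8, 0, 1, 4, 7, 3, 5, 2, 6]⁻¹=[1, 2, 7, 5, 3, 6, 8, 4, 0]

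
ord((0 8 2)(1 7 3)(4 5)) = 6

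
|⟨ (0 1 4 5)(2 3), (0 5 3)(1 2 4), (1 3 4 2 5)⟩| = 360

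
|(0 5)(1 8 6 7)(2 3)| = 4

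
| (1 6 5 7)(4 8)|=4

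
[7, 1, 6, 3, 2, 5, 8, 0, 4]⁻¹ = [7, 1, 4, 3, 8, 5, 2, 0, 6]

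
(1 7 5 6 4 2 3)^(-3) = (1 4 7 2 5 3 6)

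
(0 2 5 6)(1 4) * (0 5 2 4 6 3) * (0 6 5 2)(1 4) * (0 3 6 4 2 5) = (0 1)(2 3 4)(5 6)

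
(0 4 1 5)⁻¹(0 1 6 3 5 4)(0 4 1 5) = (0 1 4 5 6 3)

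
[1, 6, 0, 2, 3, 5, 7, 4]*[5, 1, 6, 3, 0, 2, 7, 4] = [1, 7, 5, 6, 3, 2, 4, 0]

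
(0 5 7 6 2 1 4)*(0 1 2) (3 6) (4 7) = (0 5 4 1 7 3 6) 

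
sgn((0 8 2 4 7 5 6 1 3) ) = 1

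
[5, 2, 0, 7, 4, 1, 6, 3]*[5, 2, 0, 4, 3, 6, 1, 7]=[6, 0, 5, 7, 3, 2, 1, 4]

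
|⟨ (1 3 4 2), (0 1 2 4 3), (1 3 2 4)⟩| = 120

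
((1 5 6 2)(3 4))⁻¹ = (1 2 6 5)(3 4)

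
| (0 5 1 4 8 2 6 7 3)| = 9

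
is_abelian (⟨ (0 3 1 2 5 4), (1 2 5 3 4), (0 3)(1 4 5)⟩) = no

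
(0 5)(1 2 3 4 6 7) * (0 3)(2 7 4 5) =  (0 2)(1 7)(3 5)(4 6)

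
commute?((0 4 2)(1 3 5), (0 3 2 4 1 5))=no:(0 4 2)(1 3 5)*(0 3 2 4 1 5)=(0 1 2 3), (0 3 2 4 1 5)*(0 4 2)(1 3 5)=(0 5 4 3)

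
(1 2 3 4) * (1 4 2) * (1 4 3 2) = (1 4 3)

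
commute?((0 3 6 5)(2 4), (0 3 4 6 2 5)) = no:(0 3 6 5)(2 4)*(0 3 4 6 2 5) = (0 4 5 3 2 6), (0 3 4 6 2 5)*(0 3 6 5)(2 4) = (0 6 4 5 3 2)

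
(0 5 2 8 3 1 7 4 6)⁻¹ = (0 6 4 7 1 3 8 2 5)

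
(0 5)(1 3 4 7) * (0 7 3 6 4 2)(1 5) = (0 1 6 4 3 2)(5 7)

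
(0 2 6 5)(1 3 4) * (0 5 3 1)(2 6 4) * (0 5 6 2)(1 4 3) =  (0 2 3)(1 4 5 6)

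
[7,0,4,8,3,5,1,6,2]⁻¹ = [1,6,8,4,2,5,7,0,3]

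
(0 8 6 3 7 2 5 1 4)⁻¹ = (0 4 1 5 2 7 3 6 8)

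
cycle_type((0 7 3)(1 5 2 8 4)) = 3.5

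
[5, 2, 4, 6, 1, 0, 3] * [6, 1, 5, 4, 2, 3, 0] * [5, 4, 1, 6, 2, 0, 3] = [6, 0, 1, 5, 4, 3, 2]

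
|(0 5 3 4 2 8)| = 6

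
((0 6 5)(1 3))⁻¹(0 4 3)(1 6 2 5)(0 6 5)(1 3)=(0 3 5 2)(1 6 4)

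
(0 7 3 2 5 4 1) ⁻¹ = (0 1 4 5 2 3 7) 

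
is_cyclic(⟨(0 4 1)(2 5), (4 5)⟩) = no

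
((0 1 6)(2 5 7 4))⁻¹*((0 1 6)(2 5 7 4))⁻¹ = (0 1 6)(2 7)(4 5)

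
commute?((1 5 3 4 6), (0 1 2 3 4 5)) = no:(1 5 3 4 6)*(0 1 2 3 4 5) = (0 1)(2 3 5 4 6), (0 1 2 3 4 5)*(1 5 3 4 6) = (0 5)(1 2 4 3 6)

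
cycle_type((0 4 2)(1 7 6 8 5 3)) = 3.6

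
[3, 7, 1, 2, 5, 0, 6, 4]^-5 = [2, 4, 7, 1, 0, 3, 6, 5]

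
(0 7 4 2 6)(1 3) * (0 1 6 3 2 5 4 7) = (1 2 3 6)(4 5)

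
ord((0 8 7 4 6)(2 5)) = 10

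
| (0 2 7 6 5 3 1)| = 7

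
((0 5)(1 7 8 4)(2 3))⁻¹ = (0 5)(1 4 8 7)(2 3)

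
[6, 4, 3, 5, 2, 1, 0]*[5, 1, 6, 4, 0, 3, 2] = [2, 0, 4, 3, 6, 1, 5]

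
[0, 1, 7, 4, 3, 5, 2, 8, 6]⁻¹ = [0, 1, 6, 4, 3, 5, 8, 2, 7]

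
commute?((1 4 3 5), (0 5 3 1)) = no:(1 4 3 5) * (0 5 3 1) = (0 5)(1 4), (0 5 3 1) * (1 4 3 5) = (0 1)(3 4)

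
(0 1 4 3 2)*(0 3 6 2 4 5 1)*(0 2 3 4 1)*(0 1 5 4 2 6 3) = (0 6) (1 4 3 5) 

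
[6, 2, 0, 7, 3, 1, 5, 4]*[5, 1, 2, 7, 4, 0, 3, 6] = [3, 2, 5, 6, 7, 1, 0, 4]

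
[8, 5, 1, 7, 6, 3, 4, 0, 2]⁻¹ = [7, 2, 8, 5, 6, 1, 4, 3, 0]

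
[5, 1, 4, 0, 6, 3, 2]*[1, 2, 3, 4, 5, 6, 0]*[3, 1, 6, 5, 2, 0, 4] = [4, 6, 0, 1, 3, 2, 5]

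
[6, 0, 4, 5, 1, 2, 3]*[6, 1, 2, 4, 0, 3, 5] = [5, 6, 0, 3, 1, 2, 4]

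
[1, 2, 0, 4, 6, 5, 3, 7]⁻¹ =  [2, 0, 1, 6, 3, 5, 4, 7]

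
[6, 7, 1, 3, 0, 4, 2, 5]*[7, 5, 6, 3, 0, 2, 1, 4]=[1, 4, 5, 3, 7, 0, 6, 2]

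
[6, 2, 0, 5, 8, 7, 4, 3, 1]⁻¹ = [2, 8, 1, 7, 6, 3, 0, 5, 4]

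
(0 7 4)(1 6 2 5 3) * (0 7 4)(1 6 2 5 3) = (0 4 7)(1 2 3 6 5)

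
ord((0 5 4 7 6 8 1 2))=8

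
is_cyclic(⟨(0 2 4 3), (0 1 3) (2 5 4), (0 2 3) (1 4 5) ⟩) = no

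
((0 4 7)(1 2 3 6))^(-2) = (0 4 7)(1 3)(2 6)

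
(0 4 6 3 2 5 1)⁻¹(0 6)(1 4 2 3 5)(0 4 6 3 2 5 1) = (0 6 5 2 1)(3 4)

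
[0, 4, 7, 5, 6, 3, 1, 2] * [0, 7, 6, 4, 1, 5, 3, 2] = [0, 1, 2, 5, 3, 4, 7, 6]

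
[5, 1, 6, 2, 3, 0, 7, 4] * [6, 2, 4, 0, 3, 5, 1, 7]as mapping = [0→5, 1→2, 2→1, 3→4, 4→0, 5→6, 6→7, 7→3]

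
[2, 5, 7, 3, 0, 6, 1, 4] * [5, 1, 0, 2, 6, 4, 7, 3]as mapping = [0→0, 1→4, 2→3, 3→2, 4→5, 5→7, 6→1, 7→6]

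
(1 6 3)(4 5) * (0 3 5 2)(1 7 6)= (0 3 7 6 5 4 2)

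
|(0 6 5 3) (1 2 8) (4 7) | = 12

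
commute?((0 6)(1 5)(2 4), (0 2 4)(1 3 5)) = no:(0 6)(1 5)(2 4)*(0 2 4)(1 3 5) = (0 6 2)(3 5), (0 2 4)(1 3 5)*(0 6)(1 5)(2 4) = (0 4 6)(1 3)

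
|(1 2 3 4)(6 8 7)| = 12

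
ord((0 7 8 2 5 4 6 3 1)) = 9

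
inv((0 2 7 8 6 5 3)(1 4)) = (0 3 5 6 8 7 2)(1 4)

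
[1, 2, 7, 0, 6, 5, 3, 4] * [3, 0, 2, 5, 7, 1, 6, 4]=[0, 2, 4, 3, 6, 1, 5, 7] 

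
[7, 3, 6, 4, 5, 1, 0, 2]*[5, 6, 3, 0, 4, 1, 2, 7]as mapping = [0→7, 1→0, 2→2, 3→4, 4→1, 5→6, 6→5, 7→3]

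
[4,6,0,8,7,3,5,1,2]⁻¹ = [2,7,8,5,0,6,1,4,3]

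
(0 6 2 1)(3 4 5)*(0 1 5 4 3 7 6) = (2 5 7 6)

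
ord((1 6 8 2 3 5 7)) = 7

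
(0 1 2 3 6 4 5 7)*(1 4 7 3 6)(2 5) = (0 4 2 6 7)(1 5 3)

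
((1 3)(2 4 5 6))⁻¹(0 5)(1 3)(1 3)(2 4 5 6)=(0 6)(1 3)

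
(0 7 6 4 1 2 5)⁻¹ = (0 5 2 1 4 6 7)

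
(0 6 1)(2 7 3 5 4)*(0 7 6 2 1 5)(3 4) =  (0 2 6 5 3)(1 7 4)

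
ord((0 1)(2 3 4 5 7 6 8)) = 14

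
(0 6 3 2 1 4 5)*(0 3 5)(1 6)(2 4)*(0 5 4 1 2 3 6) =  (0 2)(1 3)(4 5 6)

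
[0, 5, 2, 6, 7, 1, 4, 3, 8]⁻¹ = [0, 5, 2, 7, 6, 1, 3, 4, 8]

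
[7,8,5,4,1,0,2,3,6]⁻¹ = [5,4,6,7,3,2,8,0,1]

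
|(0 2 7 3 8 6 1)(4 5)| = 14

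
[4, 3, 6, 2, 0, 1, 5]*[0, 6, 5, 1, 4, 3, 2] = [4, 1, 2, 5, 0, 6, 3]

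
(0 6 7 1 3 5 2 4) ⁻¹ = (0 4 2 5 3 1 7 6) 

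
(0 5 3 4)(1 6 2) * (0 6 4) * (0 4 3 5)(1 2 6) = (1 3 4)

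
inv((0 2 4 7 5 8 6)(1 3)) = (0 6 8 5 7 4 2)(1 3)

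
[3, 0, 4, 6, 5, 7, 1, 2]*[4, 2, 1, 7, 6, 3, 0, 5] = [7, 4, 6, 0, 3, 5, 2, 1]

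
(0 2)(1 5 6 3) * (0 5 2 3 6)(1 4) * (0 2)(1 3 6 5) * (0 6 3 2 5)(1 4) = (0 3 1 6)(2 4)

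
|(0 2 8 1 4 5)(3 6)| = 6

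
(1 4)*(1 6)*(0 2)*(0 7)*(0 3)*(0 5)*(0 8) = (0 2 7 3 5 8)(1 4 6)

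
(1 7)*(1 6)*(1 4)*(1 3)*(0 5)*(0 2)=(0 5 2)(1 7 6 4 3)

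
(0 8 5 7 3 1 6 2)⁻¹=(0 2 6 1 3 7 5 8)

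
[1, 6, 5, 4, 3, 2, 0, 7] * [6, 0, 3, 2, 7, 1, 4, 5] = [0, 4, 1, 7, 2, 3, 6, 5]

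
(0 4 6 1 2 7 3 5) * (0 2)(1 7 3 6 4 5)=(0 5 2 3 1)(6 7)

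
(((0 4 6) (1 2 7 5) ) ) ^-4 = (0 6 4) 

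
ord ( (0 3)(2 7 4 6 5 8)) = 6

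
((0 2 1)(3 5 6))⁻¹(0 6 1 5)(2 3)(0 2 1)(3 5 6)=(0 6 2 3)(1 5)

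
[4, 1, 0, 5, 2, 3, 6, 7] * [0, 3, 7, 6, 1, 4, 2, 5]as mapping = [0→1, 1→3, 2→0, 3→4, 4→7, 5→6, 6→2, 7→5]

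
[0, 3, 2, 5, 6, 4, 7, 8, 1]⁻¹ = [0, 8, 2, 1, 5, 3, 4, 6, 7]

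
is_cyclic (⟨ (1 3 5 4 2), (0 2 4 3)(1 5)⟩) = no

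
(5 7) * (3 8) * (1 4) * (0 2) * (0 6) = (0 2 6)(1 4)(3 8)(5 7)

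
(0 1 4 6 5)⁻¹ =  (0 5 6 4 1)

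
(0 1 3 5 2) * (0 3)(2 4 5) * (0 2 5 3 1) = (1 2)(3 5 4)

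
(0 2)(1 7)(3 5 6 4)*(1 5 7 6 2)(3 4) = (0 1 6 3 7 5 2)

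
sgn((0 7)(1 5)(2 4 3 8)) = -1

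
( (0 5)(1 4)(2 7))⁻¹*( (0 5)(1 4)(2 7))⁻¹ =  ()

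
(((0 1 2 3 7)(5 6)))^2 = (0 2 7 1 3)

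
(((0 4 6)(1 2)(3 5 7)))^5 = (0 6 4)(1 2)(3 7 5)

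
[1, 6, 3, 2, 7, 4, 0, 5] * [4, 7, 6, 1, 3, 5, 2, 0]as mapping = [0→7, 1→2, 2→1, 3→6, 4→0, 5→3, 6→4, 7→5]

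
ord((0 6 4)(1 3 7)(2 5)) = 6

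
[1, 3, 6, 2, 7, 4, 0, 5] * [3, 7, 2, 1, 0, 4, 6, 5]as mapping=[0→7, 1→1, 2→6, 3→2, 4→5, 5→0, 6→3, 7→4]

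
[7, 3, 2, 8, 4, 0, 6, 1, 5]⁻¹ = [5, 7, 2, 1, 4, 8, 6, 0, 3]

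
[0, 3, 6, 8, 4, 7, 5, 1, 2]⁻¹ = [0, 7, 8, 1, 4, 6, 2, 5, 3]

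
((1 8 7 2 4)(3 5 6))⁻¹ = (1 4 2 7 8)(3 6 5)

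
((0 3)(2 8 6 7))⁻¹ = (0 3)(2 7 6 8)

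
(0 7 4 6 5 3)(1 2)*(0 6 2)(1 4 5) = (0 7 5 3 6 1)(2 4)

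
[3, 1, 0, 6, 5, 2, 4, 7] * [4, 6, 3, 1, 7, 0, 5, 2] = [1, 6, 4, 5, 0, 3, 7, 2]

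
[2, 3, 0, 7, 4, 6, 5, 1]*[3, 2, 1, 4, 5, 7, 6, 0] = [1, 4, 3, 0, 5, 6, 7, 2]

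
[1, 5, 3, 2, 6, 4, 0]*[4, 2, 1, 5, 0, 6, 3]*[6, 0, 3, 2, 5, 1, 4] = [3, 4, 1, 0, 2, 6, 5]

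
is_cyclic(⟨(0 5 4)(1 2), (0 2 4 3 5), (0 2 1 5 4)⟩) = no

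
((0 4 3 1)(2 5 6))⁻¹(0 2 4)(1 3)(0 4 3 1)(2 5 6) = (0 1)(3 4 5)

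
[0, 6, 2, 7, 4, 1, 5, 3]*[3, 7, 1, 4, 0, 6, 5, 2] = [3, 5, 1, 2, 0, 7, 6, 4]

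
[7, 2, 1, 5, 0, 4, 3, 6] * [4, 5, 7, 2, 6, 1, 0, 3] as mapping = [0→3, 1→7, 2→5, 3→1, 4→4, 5→6, 6→2, 7→0] 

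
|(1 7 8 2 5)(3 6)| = 10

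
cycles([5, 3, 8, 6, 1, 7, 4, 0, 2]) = (0 5 7)(1 3 6 4)(2 8)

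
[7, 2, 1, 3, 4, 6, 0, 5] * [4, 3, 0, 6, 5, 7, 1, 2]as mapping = [0→2, 1→0, 2→3, 3→6, 4→5, 5→1, 6→4, 7→7]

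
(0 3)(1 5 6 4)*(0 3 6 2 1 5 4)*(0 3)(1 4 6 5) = (0 5 2 4 1 6 3)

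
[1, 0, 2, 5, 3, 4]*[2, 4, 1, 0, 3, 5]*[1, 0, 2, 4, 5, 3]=[5, 2, 0, 3, 1, 4]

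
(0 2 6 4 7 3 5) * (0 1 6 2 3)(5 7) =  (0 3 7)(1 6 4 5)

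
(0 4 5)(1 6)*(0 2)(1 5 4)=(0 1 6 5 2)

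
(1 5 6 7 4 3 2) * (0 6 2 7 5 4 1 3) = (0 6 5 2 3 7 1 4)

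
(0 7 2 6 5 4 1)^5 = (0 4 6 7 1 5 2)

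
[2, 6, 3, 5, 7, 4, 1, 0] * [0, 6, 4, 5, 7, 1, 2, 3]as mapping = [0→4, 1→2, 2→5, 3→1, 4→3, 5→7, 6→6, 7→0]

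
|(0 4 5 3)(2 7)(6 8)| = 4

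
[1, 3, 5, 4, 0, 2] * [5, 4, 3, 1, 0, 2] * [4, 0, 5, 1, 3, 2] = [3, 0, 5, 4, 2, 1]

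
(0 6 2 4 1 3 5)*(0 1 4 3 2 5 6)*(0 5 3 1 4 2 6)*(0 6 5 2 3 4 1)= (0 2)(1 5)(3 6 4)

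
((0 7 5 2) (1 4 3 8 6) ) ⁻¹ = (0 2 5 7) (1 6 8 3 4) 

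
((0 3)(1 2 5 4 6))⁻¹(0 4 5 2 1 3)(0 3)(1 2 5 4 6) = (0 3 6 4 5 2)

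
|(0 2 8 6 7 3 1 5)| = 8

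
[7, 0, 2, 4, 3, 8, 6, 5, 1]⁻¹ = [1, 8, 2, 4, 3, 7, 6, 0, 5]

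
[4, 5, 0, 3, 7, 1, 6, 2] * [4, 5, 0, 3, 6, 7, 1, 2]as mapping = [0→6, 1→7, 2→4, 3→3, 4→2, 5→5, 6→1, 7→0]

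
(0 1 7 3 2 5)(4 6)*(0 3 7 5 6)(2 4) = (0 1 5 3 4)(2 6)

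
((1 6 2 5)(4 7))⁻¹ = (1 5 2 6)(4 7)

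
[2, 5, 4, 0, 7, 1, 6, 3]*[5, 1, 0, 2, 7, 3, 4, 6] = [0, 3, 7, 5, 6, 1, 4, 2]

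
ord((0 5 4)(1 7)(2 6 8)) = 6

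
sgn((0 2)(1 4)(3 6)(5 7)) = 1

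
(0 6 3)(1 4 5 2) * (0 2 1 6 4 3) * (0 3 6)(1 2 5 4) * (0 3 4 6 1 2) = (0 2 3 5)(4 6)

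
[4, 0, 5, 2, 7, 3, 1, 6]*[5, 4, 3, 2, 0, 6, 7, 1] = [0, 5, 6, 3, 1, 2, 4, 7] 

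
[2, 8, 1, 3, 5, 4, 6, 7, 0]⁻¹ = [8, 2, 0, 3, 5, 4, 6, 7, 1]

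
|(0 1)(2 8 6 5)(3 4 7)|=12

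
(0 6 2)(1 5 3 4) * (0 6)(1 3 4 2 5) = (2 6 5 4 3)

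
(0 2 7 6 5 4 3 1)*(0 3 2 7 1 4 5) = (0 7 6)(1 3 4 2)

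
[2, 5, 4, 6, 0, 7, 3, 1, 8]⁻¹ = [4, 7, 0, 6, 2, 1, 3, 5, 8]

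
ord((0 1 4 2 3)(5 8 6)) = 15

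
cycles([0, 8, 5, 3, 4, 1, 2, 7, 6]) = (1 8 6 2 5) 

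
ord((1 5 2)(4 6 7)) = 3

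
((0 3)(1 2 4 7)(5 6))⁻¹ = (0 3)(1 7 4 2)(5 6)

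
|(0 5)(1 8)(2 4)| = 2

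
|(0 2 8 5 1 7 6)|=7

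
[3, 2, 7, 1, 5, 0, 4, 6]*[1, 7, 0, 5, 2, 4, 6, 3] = [5, 0, 3, 7, 4, 1, 2, 6]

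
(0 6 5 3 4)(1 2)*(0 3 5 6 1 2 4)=(0 1 4 3)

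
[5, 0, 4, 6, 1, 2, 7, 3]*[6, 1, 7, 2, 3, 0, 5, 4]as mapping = [0→0, 1→6, 2→3, 3→5, 4→1, 5→7, 6→4, 7→2]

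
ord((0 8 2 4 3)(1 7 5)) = 15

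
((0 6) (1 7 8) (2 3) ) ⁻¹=(0 6) (1 8 7) (2 3) 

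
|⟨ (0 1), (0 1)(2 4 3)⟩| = 6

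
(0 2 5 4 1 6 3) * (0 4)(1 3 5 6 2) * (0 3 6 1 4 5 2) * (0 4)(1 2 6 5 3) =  (1 4 5)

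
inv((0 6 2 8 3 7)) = (0 7 3 8 2 6)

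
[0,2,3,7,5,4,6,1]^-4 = [0,1,2,3,4,5,6,7]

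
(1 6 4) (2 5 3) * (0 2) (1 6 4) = (0 2 5 3) (1 4 6) 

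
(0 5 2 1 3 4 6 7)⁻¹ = (0 7 6 4 3 1 2 5)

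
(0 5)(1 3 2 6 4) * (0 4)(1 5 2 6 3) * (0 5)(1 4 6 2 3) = (0 3 2 1 4)(5 6)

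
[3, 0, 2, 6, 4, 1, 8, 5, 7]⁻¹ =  [1, 5, 2, 0, 4, 7, 3, 8, 6]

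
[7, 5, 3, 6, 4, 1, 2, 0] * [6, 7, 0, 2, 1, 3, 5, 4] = [4, 3, 2, 5, 1, 7, 0, 6]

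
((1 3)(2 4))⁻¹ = (1 3)(2 4)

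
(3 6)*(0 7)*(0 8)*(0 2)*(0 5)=(0 7 8 2 5)(3 6)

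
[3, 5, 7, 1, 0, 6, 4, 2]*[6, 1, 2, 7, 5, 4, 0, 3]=[7, 4, 3, 1, 6, 0, 5, 2]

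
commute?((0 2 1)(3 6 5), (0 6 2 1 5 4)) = no:(0 2 1)(3 6 5)*(0 6 2 1 5 4) = (0 1 6 4)(2 5 3), (0 6 2 1 5 4)*(0 2 1)(3 6 5) = (0 5 4 2)(1 3 6)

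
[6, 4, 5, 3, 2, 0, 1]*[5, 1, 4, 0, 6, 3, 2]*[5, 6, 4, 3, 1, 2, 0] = [4, 0, 3, 5, 1, 2, 6]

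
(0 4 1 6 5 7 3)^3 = (0 6 3 1 7 4 5)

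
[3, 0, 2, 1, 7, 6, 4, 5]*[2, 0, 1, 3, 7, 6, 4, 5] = [3, 2, 1, 0, 5, 4, 7, 6]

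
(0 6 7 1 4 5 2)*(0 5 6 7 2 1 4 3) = (0 7 4 6 2 5 1 3)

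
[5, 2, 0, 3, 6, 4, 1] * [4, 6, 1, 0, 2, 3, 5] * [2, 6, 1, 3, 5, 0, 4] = [3, 6, 5, 2, 0, 1, 4]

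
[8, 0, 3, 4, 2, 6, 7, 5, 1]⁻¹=[1, 8, 4, 2, 3, 7, 5, 6, 0]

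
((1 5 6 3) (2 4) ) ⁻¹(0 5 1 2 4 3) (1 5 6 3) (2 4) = (0 6 5 4 2 1) 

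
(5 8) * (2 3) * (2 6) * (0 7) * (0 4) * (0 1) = (0 7 4 1) (2 3 6) (5 8) 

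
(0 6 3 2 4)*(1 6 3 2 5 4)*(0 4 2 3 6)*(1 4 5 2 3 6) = (0 1)(2 4 5 3)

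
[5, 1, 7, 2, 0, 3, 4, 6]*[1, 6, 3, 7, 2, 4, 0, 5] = [4, 6, 5, 3, 1, 7, 2, 0]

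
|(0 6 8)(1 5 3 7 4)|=15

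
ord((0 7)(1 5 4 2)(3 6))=4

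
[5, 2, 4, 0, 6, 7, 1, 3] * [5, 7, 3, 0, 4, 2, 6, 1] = [2, 3, 4, 5, 6, 1, 7, 0]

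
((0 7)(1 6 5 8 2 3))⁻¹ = (0 7)(1 3 2 8 5 6)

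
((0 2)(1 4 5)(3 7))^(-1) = (0 2)(1 5 4)(3 7)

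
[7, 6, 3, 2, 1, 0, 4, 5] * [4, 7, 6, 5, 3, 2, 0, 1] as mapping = [0→1, 1→0, 2→5, 3→6, 4→7, 5→4, 6→3, 7→2] 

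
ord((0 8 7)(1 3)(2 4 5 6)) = 12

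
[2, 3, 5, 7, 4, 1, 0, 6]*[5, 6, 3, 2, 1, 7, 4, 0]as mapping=[0→3, 1→2, 2→7, 3→0, 4→1, 5→6, 6→5, 7→4]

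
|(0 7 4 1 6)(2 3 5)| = 15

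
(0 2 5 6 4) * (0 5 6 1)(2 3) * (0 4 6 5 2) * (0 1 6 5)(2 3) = (0 2)(1 4 3)(5 6)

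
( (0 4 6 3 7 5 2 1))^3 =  (0 3 2 4 7 1 6 5)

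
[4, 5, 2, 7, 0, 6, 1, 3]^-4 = [0, 6, 2, 3, 4, 1, 5, 7]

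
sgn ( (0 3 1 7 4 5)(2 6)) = 1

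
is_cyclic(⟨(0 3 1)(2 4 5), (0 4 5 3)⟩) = no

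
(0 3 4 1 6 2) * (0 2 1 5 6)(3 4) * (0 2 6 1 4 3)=(0 3)(1 2 6 4 5)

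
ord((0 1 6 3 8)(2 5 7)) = 15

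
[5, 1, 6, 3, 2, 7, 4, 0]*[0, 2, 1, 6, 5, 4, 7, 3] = [4, 2, 7, 6, 1, 3, 5, 0]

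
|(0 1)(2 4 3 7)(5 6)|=4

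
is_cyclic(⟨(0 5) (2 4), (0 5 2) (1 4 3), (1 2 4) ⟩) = no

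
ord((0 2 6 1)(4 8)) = 4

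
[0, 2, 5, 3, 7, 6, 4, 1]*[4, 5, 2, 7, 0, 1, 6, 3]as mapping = [0→4, 1→2, 2→1, 3→7, 4→3, 5→6, 6→0, 7→5]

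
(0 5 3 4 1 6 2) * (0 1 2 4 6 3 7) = (0 5 7)(1 3 6 4 2)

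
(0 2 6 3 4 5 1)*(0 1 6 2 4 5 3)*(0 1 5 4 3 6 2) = (0 3 4 6 1 5 2)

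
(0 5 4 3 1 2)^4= (0 1 4)(2 3 5)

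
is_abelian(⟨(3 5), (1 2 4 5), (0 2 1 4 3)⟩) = no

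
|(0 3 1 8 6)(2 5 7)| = 15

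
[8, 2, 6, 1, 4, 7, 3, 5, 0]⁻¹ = [8, 3, 1, 6, 4, 7, 2, 5, 0]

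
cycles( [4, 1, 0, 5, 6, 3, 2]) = (0 4 6 2)(3 5)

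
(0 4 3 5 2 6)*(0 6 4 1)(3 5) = (0 1)(2 4 5)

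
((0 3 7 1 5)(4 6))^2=(0 7 5 3 1)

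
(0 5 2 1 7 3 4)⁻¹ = (0 4 3 7 1 2 5)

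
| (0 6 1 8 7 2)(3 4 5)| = 6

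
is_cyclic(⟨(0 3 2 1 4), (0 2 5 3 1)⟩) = no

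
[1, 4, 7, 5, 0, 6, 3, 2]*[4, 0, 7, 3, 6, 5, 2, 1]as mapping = [0→0, 1→6, 2→1, 3→5, 4→4, 5→2, 6→3, 7→7]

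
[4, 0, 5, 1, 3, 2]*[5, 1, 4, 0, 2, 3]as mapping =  [0→2, 1→5, 2→3, 3→1, 4→0, 5→4]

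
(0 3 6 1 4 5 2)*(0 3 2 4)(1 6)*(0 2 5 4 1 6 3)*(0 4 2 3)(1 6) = (0 5 6)(1 3)(2 4)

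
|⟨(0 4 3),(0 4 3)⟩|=3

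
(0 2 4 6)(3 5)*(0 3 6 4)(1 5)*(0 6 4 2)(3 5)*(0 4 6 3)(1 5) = (0 4 2 3 5 6 1)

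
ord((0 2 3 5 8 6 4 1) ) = 8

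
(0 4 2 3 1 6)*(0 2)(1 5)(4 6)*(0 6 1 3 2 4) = (0 1)(3 5)(4 6)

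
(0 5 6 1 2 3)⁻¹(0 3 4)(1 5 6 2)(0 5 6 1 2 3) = (0 4 5)(1 3 2 6)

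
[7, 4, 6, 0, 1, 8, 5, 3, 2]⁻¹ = [3, 4, 8, 7, 1, 6, 2, 0, 5]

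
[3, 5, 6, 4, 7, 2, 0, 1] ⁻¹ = [6, 7, 5, 0, 3, 1, 2, 4] 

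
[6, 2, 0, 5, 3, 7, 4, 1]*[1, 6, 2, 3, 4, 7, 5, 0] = [5, 2, 1, 7, 3, 0, 4, 6]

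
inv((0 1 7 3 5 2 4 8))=(0 8 4 2 5 3 7 1)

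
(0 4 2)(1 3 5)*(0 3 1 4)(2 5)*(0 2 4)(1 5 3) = (0 2 1 5)(3 4)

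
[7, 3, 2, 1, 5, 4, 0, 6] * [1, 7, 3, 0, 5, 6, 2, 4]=[4, 0, 3, 7, 6, 5, 1, 2]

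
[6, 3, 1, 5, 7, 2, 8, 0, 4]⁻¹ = [7, 2, 5, 1, 8, 3, 0, 4, 6]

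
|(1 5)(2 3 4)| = 6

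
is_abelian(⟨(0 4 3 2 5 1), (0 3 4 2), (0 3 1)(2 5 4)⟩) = no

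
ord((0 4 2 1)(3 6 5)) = 12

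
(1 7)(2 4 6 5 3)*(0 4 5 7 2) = (0 4 6 7 1 2 5 3)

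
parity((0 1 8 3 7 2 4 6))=odd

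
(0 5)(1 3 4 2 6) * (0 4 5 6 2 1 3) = (0 6 3 5 4 1)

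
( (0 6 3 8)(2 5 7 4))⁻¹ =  (0 8 3 6)(2 4 7 5)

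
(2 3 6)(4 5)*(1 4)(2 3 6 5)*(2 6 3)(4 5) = (1 5)(2 3 4 6)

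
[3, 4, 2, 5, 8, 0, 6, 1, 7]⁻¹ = [5, 7, 2, 0, 1, 3, 6, 8, 4]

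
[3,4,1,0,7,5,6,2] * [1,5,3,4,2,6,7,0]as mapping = [0→4,1→2,2→5,3→1,4→0,5→6,6→7,7→3]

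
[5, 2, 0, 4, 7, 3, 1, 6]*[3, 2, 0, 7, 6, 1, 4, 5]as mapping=[0→1, 1→0, 2→3, 3→6, 4→5, 5→7, 6→2, 7→4]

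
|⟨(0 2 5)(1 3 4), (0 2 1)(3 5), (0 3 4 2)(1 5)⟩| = 720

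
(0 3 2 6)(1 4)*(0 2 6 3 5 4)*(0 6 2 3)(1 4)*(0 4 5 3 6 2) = (0 3)(1 2 4 5)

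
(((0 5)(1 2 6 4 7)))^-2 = (1 4 2 7 6)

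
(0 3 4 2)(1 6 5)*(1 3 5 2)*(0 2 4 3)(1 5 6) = (0 6 4 5)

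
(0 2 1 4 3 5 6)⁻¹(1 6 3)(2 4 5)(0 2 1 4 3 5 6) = (0 5 4)(1 3 6)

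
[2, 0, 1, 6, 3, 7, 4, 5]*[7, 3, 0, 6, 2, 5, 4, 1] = [0, 7, 3, 4, 6, 1, 2, 5]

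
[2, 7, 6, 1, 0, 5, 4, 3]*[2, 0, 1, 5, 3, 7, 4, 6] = [1, 6, 4, 0, 2, 7, 3, 5]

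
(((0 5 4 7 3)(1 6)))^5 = (1 6)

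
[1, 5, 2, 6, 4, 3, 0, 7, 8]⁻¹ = [6, 0, 2, 5, 4, 1, 3, 7, 8]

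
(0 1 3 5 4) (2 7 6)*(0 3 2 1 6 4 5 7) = (0 6 1 2) (3 7 4) 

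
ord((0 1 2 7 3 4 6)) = 7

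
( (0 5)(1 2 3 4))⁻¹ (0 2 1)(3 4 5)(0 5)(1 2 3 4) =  (0 4 1)(2 5 3)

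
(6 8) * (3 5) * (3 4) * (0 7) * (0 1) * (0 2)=(0 7 1 2)(3 5 4)(6 8)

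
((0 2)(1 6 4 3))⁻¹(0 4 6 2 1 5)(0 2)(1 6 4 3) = (0 6 5 2 3 4)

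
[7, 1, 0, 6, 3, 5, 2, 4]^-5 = [7, 1, 0, 6, 3, 5, 2, 4]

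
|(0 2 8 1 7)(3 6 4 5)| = 20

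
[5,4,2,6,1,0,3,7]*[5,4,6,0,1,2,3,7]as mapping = [0→2,1→1,2→6,3→3,4→4,5→5,6→0,7→7]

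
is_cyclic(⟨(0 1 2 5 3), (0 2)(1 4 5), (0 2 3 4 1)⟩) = no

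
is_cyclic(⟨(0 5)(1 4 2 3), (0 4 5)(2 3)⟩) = no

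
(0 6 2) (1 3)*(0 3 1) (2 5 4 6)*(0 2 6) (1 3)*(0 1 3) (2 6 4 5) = (0 4 1) (2 3 6) 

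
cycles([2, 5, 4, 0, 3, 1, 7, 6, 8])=(0 2 4 3)(1 5)(6 7)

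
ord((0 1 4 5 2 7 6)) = 7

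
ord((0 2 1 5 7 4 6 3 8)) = 9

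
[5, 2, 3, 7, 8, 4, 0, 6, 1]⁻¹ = [6, 8, 1, 2, 5, 0, 7, 3, 4]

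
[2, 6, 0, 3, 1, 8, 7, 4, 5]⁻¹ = [2, 4, 0, 3, 7, 8, 1, 6, 5]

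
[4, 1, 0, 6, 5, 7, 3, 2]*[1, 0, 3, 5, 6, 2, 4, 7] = [6, 0, 1, 4, 2, 7, 5, 3]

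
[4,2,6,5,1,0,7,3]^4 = [6,3,5,1,7,2,0,4]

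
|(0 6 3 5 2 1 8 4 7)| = 9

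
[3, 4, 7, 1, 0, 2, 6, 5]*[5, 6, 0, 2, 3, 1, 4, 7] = [2, 3, 7, 6, 5, 0, 4, 1]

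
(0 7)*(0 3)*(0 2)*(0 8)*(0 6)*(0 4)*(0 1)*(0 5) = (0 7 3 2 8 6 4 1 5)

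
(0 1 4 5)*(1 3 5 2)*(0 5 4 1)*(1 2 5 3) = (0 1 2)(3 4 5)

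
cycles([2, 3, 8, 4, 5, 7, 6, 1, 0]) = (0 2 8)(1 3 4 5 7)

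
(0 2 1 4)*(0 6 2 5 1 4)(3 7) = (0 5 1)(2 4 6)(3 7)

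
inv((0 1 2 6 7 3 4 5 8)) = (0 8 5 4 3 7 6 2 1)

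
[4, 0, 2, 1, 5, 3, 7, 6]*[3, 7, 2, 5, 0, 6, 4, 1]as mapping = [0→0, 1→3, 2→2, 3→7, 4→6, 5→5, 6→1, 7→4]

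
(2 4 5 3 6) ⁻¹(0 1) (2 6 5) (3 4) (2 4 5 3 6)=(0 1) (2 3 4) (5 6) 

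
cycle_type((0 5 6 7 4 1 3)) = 7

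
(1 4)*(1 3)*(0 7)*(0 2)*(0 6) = (0 7 2 6)(1 4 3)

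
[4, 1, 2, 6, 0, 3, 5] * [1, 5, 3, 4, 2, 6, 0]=[2, 5, 3, 0, 1, 4, 6]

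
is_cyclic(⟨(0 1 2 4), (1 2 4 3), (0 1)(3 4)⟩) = no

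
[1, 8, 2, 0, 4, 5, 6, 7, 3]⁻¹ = [3, 0, 2, 8, 4, 5, 6, 7, 1]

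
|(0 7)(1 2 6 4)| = 4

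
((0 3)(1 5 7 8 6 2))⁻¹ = (0 3)(1 2 6 8 7 5)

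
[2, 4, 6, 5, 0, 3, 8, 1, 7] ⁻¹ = [4, 7, 0, 5, 1, 3, 2, 8, 6] 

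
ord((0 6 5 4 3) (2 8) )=10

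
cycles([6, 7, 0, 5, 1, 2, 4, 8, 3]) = (0 6 4 1 7 8 3 5 2) 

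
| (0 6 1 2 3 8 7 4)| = 8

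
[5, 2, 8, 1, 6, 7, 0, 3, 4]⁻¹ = [6, 3, 1, 7, 8, 0, 4, 5, 2]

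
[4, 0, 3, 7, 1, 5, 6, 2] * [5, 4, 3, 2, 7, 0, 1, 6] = [7, 5, 2, 6, 4, 0, 1, 3]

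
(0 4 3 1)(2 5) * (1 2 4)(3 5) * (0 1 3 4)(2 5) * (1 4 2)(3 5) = (0 5)(1 4)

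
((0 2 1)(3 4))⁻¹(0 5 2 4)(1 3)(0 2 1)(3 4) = (0 4)(1 3 2 5)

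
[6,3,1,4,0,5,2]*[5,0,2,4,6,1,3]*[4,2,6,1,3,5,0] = [1,3,4,0,5,2,6]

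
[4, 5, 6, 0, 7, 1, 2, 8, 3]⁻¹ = [3, 5, 6, 8, 0, 1, 2, 4, 7]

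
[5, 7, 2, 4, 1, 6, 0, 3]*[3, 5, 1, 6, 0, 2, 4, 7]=[2, 7, 1, 0, 5, 4, 3, 6]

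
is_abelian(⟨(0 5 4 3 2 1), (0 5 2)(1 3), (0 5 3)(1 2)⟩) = no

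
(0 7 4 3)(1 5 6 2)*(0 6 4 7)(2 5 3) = (1 3 6 5 4 2)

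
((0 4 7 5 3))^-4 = (0 4 7 5 3)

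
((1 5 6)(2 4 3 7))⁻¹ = (1 6 5)(2 7 3 4)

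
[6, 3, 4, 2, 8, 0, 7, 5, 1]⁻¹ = [5, 8, 3, 1, 2, 7, 0, 6, 4]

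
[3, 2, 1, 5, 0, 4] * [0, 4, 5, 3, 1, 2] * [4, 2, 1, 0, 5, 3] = [0, 3, 5, 1, 4, 2] 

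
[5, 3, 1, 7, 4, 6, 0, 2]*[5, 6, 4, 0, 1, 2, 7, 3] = [2, 0, 6, 3, 1, 7, 5, 4]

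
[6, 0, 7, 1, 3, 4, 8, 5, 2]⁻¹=[1, 3, 8, 4, 5, 7, 0, 2, 6]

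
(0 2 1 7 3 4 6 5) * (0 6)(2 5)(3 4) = (0 5 6 2 1 7 4)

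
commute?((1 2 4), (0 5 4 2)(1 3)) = no:(1 2 4)*(0 5 4 2)(1 3) = (0 5 4 3 1), (0 5 4 2)(1 3)*(1 2 4) = (0 5 1 3 2)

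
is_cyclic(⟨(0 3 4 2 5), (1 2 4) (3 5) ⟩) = no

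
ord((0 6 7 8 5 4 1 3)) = 8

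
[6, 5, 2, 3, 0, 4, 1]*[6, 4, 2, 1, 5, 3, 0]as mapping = [0→0, 1→3, 2→2, 3→1, 4→6, 5→5, 6→4]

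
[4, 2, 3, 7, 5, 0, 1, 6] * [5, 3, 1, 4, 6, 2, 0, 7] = [6, 1, 4, 7, 2, 5, 3, 0]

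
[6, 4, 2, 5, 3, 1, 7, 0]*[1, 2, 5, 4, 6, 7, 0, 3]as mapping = [0→0, 1→6, 2→5, 3→7, 4→4, 5→2, 6→3, 7→1]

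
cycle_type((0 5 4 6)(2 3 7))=3.4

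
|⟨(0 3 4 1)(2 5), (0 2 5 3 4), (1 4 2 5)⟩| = 720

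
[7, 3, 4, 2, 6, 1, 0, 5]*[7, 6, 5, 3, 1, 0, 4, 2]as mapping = [0→2, 1→3, 2→1, 3→5, 4→4, 5→6, 6→7, 7→0]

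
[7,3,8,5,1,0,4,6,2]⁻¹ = [5,4,8,1,6,3,7,0,2]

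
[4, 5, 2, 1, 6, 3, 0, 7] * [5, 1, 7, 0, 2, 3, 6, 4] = [2, 3, 7, 1, 6, 0, 5, 4]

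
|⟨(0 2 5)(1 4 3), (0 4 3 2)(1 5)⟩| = 360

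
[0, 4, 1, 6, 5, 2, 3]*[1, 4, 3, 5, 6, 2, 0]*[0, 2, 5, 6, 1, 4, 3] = [2, 3, 1, 0, 5, 6, 4]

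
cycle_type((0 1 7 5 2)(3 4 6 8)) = 4.5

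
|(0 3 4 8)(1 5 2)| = 12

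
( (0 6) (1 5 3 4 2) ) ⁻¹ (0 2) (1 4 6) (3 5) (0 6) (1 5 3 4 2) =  (0 5 2) (1 6) (3 4) 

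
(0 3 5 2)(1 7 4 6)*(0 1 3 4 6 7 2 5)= (0 4 7 6 3)(1 2)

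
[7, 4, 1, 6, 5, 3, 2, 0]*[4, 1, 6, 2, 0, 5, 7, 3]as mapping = [0→3, 1→0, 2→1, 3→7, 4→5, 5→2, 6→6, 7→4]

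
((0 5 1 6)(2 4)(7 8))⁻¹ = (0 6 1 5)(2 4)(7 8)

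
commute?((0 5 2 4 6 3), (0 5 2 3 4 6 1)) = no:(0 5 2 4 6 3)*(0 5 2 3 4 6 1) = (0 2 6 4 1)(3 5), (0 5 2 3 4 6 1)*(0 5 2 4 6 3) = (0 2)(1 5 4 3 6)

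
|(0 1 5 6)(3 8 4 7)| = 4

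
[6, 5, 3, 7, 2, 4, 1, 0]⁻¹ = [7, 6, 4, 2, 5, 1, 0, 3]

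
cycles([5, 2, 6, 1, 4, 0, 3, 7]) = (0 5)(1 2 6 3)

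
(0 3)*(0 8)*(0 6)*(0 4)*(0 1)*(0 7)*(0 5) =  (0 3 8 6 4 1 7 5)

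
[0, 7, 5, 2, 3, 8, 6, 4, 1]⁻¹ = [0, 8, 3, 4, 7, 2, 6, 1, 5]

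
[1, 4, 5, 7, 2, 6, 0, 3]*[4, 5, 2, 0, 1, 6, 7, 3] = [5, 1, 6, 3, 2, 7, 4, 0]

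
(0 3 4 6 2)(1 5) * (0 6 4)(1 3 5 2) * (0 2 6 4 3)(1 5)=(0 1 6 5)(2 4 3)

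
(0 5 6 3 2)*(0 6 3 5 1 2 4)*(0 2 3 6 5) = (0 1 3 4 2 5 6)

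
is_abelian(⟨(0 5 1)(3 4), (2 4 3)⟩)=no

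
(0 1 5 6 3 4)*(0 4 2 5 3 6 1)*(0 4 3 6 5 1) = (0 4 3 2 1 6 5)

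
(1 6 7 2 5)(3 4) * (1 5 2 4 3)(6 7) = (1 7 4)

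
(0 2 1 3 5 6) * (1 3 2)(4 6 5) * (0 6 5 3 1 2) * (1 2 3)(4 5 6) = (0 3 5 1)(4 6)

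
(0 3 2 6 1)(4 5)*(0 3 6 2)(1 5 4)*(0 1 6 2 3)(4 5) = (0 2 3 1)(4 5 6)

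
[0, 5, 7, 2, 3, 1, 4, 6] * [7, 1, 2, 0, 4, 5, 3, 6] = [7, 5, 6, 2, 0, 1, 4, 3]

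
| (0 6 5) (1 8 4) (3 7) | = 6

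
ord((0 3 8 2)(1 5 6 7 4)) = 20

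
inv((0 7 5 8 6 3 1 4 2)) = (0 2 4 1 3 6 8 5 7)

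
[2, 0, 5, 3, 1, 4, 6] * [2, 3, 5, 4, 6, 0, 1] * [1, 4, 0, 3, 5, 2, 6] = [2, 0, 1, 5, 3, 6, 4]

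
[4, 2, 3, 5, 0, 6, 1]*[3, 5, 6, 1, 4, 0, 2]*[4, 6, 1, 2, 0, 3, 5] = [0, 5, 6, 4, 2, 1, 3]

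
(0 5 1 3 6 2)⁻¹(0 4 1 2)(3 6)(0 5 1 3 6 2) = (0 5 4 3)(2 6)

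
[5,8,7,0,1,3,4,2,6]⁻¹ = [3,4,7,5,6,0,8,2,1]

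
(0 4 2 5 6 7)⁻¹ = (0 7 6 5 2 4)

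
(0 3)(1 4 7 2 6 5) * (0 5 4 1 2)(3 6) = (0 6 4 7)(2 3 5)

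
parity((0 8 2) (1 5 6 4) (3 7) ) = even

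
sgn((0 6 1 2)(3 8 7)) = -1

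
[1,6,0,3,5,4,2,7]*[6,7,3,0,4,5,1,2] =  [7,1,6,0,5,4,3,2]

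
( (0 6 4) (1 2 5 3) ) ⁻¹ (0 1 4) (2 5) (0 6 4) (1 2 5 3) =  (0 6 2) (3 5) 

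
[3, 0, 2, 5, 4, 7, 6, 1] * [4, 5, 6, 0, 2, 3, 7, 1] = [0, 4, 6, 3, 2, 1, 7, 5]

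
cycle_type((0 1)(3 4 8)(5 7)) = 2^2.3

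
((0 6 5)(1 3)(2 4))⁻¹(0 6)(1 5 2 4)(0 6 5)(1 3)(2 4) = (0 4 2 3)(5 6)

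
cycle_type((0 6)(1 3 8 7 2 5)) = 2.6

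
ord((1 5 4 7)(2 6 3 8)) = 4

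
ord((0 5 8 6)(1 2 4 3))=4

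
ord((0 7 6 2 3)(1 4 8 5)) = 20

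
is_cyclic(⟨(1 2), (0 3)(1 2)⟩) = no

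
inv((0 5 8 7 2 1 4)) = (0 4 1 2 7 8 5)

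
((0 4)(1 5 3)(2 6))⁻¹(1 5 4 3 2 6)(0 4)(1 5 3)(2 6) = (0 1 6 2 5 3)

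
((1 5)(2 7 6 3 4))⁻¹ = (1 5)(2 4 3 6 7)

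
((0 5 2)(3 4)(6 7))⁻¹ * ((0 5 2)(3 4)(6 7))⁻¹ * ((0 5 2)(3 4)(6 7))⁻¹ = (3 4)(6 7)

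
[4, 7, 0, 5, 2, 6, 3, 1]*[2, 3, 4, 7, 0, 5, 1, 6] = [0, 6, 2, 5, 4, 1, 7, 3]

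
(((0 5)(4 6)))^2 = ()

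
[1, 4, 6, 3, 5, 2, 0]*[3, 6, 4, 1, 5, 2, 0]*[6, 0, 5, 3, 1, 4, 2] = [2, 4, 6, 0, 5, 1, 3] 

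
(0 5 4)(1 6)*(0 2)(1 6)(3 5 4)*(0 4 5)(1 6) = (0 5 3)(1 6)(2 4)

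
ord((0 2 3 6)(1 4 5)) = 12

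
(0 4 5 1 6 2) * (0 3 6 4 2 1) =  (0 2 3 6 1 4 5)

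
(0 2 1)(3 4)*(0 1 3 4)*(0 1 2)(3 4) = (1 2 4 3)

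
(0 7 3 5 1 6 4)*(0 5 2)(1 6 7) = (0 1 7 3 2)(4 5 6)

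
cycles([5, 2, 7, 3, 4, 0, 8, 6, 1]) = (0 5)(1 2 7 6 8)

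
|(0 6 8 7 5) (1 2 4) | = 15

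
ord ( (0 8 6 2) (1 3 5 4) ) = 4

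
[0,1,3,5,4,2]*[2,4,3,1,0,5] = [2,4,1,5,0,3]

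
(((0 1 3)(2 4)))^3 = (2 4)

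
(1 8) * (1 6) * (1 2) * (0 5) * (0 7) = (0 5 7) (1 8 6 2) 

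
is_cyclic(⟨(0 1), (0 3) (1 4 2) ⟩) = no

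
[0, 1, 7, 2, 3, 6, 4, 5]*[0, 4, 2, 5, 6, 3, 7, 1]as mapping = [0→0, 1→4, 2→1, 3→2, 4→5, 5→7, 6→6, 7→3]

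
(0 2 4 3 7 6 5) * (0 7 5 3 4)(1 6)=(0 2)(1 6 3 5 7)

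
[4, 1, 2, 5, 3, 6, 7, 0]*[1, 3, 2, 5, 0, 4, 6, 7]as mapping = [0→0, 1→3, 2→2, 3→4, 4→5, 5→6, 6→7, 7→1]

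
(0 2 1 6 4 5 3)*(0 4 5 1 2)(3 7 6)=(1 3 4)(5 7 6)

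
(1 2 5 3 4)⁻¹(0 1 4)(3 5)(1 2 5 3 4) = (0 2 1)(3 4)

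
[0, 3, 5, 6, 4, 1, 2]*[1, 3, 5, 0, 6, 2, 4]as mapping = [0→1, 1→0, 2→2, 3→4, 4→6, 5→3, 6→5]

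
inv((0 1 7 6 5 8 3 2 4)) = (0 4 2 3 8 5 6 7 1)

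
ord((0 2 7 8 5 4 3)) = 7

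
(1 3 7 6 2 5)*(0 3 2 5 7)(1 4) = (0 3)(1 2 7 6 5 4)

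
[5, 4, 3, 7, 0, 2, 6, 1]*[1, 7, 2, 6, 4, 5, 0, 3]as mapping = [0→5, 1→4, 2→6, 3→3, 4→1, 5→2, 6→0, 7→7]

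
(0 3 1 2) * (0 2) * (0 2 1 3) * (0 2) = (0 2 1)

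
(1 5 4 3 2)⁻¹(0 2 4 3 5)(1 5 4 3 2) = (0 1 3 2 4)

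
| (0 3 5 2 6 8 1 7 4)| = 9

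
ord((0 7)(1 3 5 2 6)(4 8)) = 10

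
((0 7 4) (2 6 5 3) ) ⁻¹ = (0 4 7) (2 3 5 6) 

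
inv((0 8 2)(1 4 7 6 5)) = (0 2 8)(1 5 6 7 4)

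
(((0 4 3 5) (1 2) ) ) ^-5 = (0 5 3 4) (1 2) 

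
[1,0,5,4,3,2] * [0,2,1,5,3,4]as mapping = [0→2,1→0,2→4,3→3,4→5,5→1]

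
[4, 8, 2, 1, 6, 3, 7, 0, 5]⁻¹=[7, 3, 2, 5, 0, 8, 4, 6, 1]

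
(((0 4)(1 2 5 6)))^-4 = ()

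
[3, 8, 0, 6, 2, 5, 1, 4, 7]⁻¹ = [2, 6, 4, 0, 7, 5, 3, 8, 1]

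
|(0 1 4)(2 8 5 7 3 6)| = 6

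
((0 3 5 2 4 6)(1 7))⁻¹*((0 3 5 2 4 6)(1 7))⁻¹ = (0 4 5)(2 3 6)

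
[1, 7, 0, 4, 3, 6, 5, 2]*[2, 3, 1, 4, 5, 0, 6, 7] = [3, 7, 2, 5, 4, 6, 0, 1]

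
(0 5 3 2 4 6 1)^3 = (0 2 1 3 6 5 4)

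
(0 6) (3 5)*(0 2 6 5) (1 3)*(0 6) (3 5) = (0 3 6 2) (1 5) 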